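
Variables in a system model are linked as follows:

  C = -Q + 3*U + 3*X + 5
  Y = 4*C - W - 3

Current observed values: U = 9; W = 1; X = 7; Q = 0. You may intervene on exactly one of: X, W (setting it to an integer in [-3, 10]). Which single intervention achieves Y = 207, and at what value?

set W = 2

Intervening on X: Y = 12*X + 124. Reaching 207 requires X = 83/12, not an integer.
Intervening on W: with other inputs at their observed values, Y = -W + 209. Solving for 207 gives W = 2, within [-3, 10].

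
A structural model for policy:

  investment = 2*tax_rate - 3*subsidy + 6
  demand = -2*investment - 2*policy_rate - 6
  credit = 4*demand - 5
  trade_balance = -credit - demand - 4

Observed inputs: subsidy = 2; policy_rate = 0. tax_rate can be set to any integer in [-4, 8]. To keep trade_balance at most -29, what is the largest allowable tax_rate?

Substituting into the investment equation gives investment = 2*tax_rate.
Substituting into the demand equation gives demand = -4*tax_rate - 6.
This gives credit = -16*tax_rate - 29.
Substituting into the trade_balance equation gives trade_balance = 20*tax_rate + 31.
Require 20*tax_rate + 31 ≤ -29, so tax_rate ≤ -3.
The largest integer in [-4, 8] satisfying this is -3.

tax_rate = -3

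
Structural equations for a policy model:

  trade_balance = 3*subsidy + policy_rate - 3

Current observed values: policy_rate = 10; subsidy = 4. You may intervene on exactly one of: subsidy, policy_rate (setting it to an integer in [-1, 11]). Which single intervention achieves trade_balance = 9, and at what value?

Intervening on subsidy: trade_balance = 3*subsidy + 7. Reaching 9 requires subsidy = 2/3, not an integer.
Intervening on policy_rate: with other inputs at their observed values, trade_balance = policy_rate + 9. Solving for 9 gives policy_rate = 0, within [-1, 11].

set policy_rate = 0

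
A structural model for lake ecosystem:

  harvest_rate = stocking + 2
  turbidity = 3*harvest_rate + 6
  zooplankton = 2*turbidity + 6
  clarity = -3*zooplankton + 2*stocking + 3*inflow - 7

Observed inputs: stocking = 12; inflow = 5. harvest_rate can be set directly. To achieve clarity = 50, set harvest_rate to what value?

harvest_rate = -4

Intervening on harvest_rate fixes its value directly, overriding its dependence on stocking.
Substituting into the zooplankton equation gives zooplankton = 6*harvest_rate + 18.
clarity becomes -18*harvest_rate - 22.
Solve -18*harvest_rate - 22 = 50: harvest_rate = (50 + 22) / -18 = -4.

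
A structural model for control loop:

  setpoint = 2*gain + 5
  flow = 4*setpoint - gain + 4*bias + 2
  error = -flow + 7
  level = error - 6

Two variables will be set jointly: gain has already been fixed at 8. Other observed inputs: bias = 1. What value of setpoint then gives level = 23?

With gain held at 8:
Intervening on setpoint fixes its value directly, overriding its dependence on gain.
Substituting into the flow equation gives flow = 4*setpoint - 2.
Substituting into the error equation gives error = -4*setpoint + 9.
Substituting into the level equation gives level = -4*setpoint + 3.
Solve -4*setpoint + 3 = 23: setpoint = (23 - 3) / -4 = -5.

setpoint = -5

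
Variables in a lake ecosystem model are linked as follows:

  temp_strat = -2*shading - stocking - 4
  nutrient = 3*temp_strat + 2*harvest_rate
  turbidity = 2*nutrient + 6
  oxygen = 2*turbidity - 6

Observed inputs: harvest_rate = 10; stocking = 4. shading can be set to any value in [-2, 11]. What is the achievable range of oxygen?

Substituting into the temp_strat equation gives temp_strat = -2*shading - 8.
nutrient becomes -6*shading - 4.
This gives turbidity = -12*shading - 2.
Substituting into the oxygen equation gives oxygen = -24*shading - 10.
Linear in shading, so extremes are at the endpoints: shading = -2 gives oxygen = 38; shading = 11 gives oxygen = -274.

-274 to 38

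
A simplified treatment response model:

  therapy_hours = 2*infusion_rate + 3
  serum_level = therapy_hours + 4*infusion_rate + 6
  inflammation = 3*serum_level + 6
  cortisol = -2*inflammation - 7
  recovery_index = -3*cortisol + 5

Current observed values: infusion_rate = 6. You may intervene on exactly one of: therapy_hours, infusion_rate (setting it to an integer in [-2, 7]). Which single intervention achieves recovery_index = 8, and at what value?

set infusion_rate = -2

Intervening on therapy_hours: recovery_index = 18*therapy_hours + 602. Reaching 8 requires therapy_hours = -33, outside [-2, 7].
Intervening on infusion_rate: with other inputs at their observed values, recovery_index = 108*infusion_rate + 224. Solving for 8 gives infusion_rate = -2, within [-2, 7].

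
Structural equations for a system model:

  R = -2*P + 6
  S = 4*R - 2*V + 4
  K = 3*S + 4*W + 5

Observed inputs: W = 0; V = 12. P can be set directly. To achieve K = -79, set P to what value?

P = 4

Substituting into the S equation gives S = -8*P + 4.
This gives K = -24*P + 17.
Solve -24*P + 17 = -79: P = (-79 - 17) / -24 = 4.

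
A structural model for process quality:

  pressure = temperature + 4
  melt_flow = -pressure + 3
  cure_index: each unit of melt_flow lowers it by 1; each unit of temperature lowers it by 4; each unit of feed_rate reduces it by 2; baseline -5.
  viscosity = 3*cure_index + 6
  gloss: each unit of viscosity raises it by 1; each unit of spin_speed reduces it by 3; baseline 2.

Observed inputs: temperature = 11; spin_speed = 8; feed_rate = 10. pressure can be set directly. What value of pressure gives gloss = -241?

pressure = -3

Intervening on pressure fixes its value directly, overriding its dependence on temperature.
Substituting into the cure_index equation gives cure_index = pressure - 72.
Substituting into the viscosity equation gives viscosity = 3*pressure - 210.
So gloss = 3*pressure - 232.
Solve 3*pressure - 232 = -241: pressure = (-241 + 232) / 3 = -3.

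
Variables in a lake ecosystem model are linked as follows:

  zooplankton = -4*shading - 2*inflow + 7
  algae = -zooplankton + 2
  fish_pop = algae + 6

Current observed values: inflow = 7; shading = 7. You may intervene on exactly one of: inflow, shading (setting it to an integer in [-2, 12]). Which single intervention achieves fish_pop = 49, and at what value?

Intervening on inflow: with other inputs at their observed values, fish_pop = 2*inflow + 29. Solving for 49 gives inflow = 10, within [-2, 12].
Intervening on shading: fish_pop = 4*shading + 15. Reaching 49 requires shading = 17/2, not an integer.

set inflow = 10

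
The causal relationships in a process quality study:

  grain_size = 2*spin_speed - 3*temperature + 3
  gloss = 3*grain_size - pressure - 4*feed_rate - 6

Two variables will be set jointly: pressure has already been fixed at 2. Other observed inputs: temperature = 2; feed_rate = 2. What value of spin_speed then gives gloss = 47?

spin_speed = 12

With pressure held at 2:
Substituting into the grain_size equation gives grain_size = 2*spin_speed - 3.
Substituting into the gloss equation gives gloss = 6*spin_speed - 25.
Solve 6*spin_speed - 25 = 47: spin_speed = (47 + 25) / 6 = 12.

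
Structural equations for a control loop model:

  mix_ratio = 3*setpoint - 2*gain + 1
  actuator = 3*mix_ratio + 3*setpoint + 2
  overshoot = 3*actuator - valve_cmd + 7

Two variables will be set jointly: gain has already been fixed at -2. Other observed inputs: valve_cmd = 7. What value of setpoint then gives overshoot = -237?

With gain held at -2:
Substituting into the mix_ratio equation gives mix_ratio = 3*setpoint + 5.
Substituting into the actuator equation gives actuator = 12*setpoint + 17.
Substituting into the overshoot equation gives overshoot = 36*setpoint + 51.
Solve 36*setpoint + 51 = -237: setpoint = (-237 - 51) / 36 = -8.

setpoint = -8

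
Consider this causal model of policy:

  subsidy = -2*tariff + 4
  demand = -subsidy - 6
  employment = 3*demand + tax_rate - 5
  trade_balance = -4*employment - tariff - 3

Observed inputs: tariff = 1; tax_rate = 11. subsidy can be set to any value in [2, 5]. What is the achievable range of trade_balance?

Intervening on subsidy fixes its value directly, overriding its dependence on tariff.
Substituting into the employment equation gives employment = -3*subsidy - 12.
Substituting into the trade_balance equation gives trade_balance = 12*subsidy + 44.
Linear in subsidy, so extremes are at the endpoints: subsidy = 2 gives trade_balance = 68; subsidy = 5 gives trade_balance = 104.

68 to 104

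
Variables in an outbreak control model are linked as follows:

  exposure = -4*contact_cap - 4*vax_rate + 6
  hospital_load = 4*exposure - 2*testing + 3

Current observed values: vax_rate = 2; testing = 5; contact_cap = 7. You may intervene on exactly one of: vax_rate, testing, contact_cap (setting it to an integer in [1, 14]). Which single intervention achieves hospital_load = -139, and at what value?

set testing = 11

Intervening on vax_rate: hospital_load = -16*vax_rate - 95. Reaching -139 requires vax_rate = 11/4, not an integer.
Intervening on testing: with other inputs at their observed values, hospital_load = -2*testing - 117. Solving for -139 gives testing = 11, within [1, 14].
Intervening on contact_cap: hospital_load = -16*contact_cap - 15. Reaching -139 requires contact_cap = 31/4, not an integer.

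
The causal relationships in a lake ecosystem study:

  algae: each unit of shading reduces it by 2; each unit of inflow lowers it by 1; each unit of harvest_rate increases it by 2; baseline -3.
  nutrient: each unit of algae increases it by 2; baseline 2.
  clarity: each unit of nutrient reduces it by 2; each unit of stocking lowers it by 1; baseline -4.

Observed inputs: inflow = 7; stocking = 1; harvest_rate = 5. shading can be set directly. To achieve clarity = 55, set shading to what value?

shading = 8

Substituting into the algae equation gives algae = -2*shading.
Substituting into the nutrient equation gives nutrient = -4*shading + 2.
This gives clarity = 8*shading - 9.
Solve 8*shading - 9 = 55: shading = (55 + 9) / 8 = 8.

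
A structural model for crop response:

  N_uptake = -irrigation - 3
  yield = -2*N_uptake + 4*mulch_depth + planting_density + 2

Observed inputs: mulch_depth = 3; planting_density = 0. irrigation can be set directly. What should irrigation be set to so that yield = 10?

Substituting into the yield equation gives yield = 2*irrigation + 20.
Solve 2*irrigation + 20 = 10: irrigation = (10 - 20) / 2 = -5.

irrigation = -5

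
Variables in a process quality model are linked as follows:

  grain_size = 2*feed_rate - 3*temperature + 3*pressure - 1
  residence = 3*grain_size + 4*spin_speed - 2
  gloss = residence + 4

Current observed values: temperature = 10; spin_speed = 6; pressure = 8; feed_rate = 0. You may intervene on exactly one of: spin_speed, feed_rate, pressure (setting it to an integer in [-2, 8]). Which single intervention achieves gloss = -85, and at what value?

set pressure = -2

Intervening on spin_speed: gloss = 4*spin_speed - 19. Reaching -85 requires spin_speed = -33/2, not an integer.
Intervening on feed_rate: gloss = 6*feed_rate + 5. Reaching -85 requires feed_rate = -15, outside [-2, 8].
Intervening on pressure: with other inputs at their observed values, gloss = 9*pressure - 67. Solving for -85 gives pressure = -2, within [-2, 8].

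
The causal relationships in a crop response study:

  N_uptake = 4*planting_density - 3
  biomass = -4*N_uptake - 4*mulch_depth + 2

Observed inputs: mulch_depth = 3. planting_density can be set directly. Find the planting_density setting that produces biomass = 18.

Substituting into the biomass equation gives biomass = -16*planting_density + 2.
Solve -16*planting_density + 2 = 18: planting_density = (18 - 2) / -16 = -1.

planting_density = -1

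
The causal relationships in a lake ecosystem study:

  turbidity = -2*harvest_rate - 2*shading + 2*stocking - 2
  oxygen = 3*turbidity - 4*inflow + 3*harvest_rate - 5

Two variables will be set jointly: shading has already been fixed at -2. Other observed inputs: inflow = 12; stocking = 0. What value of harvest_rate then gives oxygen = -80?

harvest_rate = 11

With shading held at -2:
Substituting into the turbidity equation gives turbidity = -2*harvest_rate + 2.
Substituting into the oxygen equation gives oxygen = -3*harvest_rate - 47.
Solve -3*harvest_rate - 47 = -80: harvest_rate = (-80 + 47) / -3 = 11.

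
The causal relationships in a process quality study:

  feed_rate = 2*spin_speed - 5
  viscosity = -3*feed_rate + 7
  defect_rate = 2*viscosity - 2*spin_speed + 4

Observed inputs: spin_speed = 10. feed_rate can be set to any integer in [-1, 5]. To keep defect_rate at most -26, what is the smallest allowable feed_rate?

Intervening on feed_rate fixes its value directly, overriding its dependence on spin_speed.
Substituting into the defect_rate equation gives defect_rate = -6*feed_rate - 2.
Require -6*feed_rate - 2 ≤ -26, so feed_rate ≥ 4.
The smallest integer in [-1, 5] satisfying this is 4.

feed_rate = 4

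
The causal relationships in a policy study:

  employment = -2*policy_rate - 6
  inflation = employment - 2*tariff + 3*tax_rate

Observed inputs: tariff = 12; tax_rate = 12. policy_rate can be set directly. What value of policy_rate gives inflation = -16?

Substituting into the inflation equation gives inflation = -2*policy_rate + 6.
Solve -2*policy_rate + 6 = -16: policy_rate = (-16 - 6) / -2 = 11.

policy_rate = 11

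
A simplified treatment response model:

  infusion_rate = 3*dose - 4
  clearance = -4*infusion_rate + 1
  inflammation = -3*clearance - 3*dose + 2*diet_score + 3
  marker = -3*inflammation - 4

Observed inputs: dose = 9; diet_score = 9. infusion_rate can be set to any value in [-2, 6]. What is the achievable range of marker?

-193 to 95

Intervening on infusion_rate fixes its value directly, overriding its dependence on dose.
Substituting into the inflammation equation gives inflammation = 12*infusion_rate - 9.
Substituting into the marker equation gives marker = -36*infusion_rate + 23.
Linear in infusion_rate, so extremes are at the endpoints: infusion_rate = -2 gives marker = 95; infusion_rate = 6 gives marker = -193.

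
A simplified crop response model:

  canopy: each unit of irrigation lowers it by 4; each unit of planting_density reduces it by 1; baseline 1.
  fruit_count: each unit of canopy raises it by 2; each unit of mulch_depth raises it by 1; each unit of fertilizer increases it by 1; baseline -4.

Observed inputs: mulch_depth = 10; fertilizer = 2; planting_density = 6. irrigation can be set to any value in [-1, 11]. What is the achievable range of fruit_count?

-90 to 6

Substituting into the canopy equation gives canopy = -4*irrigation - 5.
Substituting into the fruit_count equation gives fruit_count = -8*irrigation - 2.
Linear in irrigation, so extremes are at the endpoints: irrigation = -1 gives fruit_count = 6; irrigation = 11 gives fruit_count = -90.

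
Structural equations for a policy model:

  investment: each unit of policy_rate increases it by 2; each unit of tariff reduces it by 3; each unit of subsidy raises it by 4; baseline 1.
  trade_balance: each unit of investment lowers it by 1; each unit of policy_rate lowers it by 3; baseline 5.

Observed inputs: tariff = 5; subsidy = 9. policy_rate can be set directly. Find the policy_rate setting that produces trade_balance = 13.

policy_rate = -6

Substituting into the investment equation gives investment = 2*policy_rate + 22.
This gives trade_balance = -5*policy_rate - 17.
Solve -5*policy_rate - 17 = 13: policy_rate = (13 + 17) / -5 = -6.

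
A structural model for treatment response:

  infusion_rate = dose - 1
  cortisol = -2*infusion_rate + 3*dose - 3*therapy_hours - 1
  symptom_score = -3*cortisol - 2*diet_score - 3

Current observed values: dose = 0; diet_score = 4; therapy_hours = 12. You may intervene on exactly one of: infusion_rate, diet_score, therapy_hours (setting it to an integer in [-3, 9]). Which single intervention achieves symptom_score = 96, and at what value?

set diet_score = 3

Intervening on infusion_rate: symptom_score = 6*infusion_rate + 100. Reaching 96 requires infusion_rate = -2/3, not an integer.
Intervening on diet_score: with other inputs at their observed values, symptom_score = -2*diet_score + 102. Solving for 96 gives diet_score = 3, within [-3, 9].
Intervening on therapy_hours: symptom_score = 9*therapy_hours - 14. Reaching 96 requires therapy_hours = 110/9, not an integer.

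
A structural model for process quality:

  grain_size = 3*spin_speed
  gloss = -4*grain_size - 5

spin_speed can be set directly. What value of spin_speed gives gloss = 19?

Substituting into the gloss equation gives gloss = -12*spin_speed - 5.
Solve -12*spin_speed - 5 = 19: spin_speed = (19 + 5) / -12 = -2.

spin_speed = -2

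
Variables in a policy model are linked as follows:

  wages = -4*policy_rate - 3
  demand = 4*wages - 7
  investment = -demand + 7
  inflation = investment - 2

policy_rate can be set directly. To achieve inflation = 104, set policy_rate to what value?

Substituting into the demand equation gives demand = -16*policy_rate - 19.
So investment = 16*policy_rate + 26.
Substituting into the inflation equation gives inflation = 16*policy_rate + 24.
Solve 16*policy_rate + 24 = 104: policy_rate = (104 - 24) / 16 = 5.

policy_rate = 5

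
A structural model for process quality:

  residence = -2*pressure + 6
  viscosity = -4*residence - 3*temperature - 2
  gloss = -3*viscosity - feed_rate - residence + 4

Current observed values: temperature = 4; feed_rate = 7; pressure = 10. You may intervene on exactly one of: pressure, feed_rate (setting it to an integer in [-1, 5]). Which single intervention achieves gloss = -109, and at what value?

Intervening on pressure: gloss = -22*pressure + 105. Reaching -109 requires pressure = 107/11, not an integer.
Intervening on feed_rate: with other inputs at their observed values, gloss = -feed_rate - 108. Solving for -109 gives feed_rate = 1, within [-1, 5].

set feed_rate = 1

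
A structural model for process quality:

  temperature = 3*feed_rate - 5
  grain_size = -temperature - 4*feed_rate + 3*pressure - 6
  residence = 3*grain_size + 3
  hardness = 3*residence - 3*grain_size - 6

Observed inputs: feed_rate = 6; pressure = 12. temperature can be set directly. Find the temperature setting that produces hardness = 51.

Intervening on temperature fixes its value directly, overriding its dependence on feed_rate.
Substituting into the grain_size equation gives grain_size = -temperature + 6.
So residence = -3*temperature + 21.
Substituting into the hardness equation gives hardness = -6*temperature + 39.
Solve -6*temperature + 39 = 51: temperature = (51 - 39) / -6 = -2.

temperature = -2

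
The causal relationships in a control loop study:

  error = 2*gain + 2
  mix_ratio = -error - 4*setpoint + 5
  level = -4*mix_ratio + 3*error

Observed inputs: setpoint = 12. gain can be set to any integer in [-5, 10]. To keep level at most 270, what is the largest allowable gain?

gain = 6

Substituting into the mix_ratio equation gives mix_ratio = -2*gain - 45.
So level = 14*gain + 186.
Require 14*gain + 186 ≤ 270, so gain ≤ 6.
The largest integer in [-5, 10] satisfying this is 6.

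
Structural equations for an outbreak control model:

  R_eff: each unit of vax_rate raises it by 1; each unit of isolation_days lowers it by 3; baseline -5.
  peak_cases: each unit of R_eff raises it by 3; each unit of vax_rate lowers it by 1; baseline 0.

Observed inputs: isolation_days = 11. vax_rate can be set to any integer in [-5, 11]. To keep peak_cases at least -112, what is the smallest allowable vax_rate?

vax_rate = 1

Substituting into the R_eff equation gives R_eff = vax_rate - 38.
peak_cases becomes 2*vax_rate - 114.
Require 2*vax_rate - 114 ≥ -112, so vax_rate ≥ 1.
The smallest integer in [-5, 11] satisfying this is 1.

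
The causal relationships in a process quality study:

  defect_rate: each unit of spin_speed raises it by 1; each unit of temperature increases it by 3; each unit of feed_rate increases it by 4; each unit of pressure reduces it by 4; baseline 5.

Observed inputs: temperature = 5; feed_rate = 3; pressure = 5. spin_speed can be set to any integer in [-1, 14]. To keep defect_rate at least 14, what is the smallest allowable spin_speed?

spin_speed = 2

Substituting into the defect_rate equation gives defect_rate = spin_speed + 12.
Require spin_speed + 12 ≥ 14, so spin_speed ≥ 2.
The smallest integer in [-1, 14] satisfying this is 2.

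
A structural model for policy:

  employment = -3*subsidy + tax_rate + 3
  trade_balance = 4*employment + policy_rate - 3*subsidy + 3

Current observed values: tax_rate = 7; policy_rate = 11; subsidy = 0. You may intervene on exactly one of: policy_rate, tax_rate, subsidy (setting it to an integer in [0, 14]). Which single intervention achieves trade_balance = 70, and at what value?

Intervening on policy_rate: trade_balance = policy_rate + 43. Reaching 70 requires policy_rate = 27, outside [0, 14].
Intervening on tax_rate: with other inputs at their observed values, trade_balance = 4*tax_rate + 26. Solving for 70 gives tax_rate = 11, within [0, 14].
Intervening on subsidy: trade_balance = -15*subsidy + 54. Reaching 70 requires subsidy = -16/15, not an integer.

set tax_rate = 11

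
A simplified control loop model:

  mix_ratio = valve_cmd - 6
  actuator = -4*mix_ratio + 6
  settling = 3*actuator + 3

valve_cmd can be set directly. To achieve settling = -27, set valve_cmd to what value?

valve_cmd = 10

Substituting into the actuator equation gives actuator = -4*valve_cmd + 30.
Substituting into the settling equation gives settling = -12*valve_cmd + 93.
Solve -12*valve_cmd + 93 = -27: valve_cmd = (-27 - 93) / -12 = 10.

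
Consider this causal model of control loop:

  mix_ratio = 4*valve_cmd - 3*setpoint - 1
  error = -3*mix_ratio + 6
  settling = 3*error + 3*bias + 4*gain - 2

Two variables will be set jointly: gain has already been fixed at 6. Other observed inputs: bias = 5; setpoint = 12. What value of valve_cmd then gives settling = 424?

With gain held at 6:
Substituting into the mix_ratio equation gives mix_ratio = 4*valve_cmd - 37.
error becomes -12*valve_cmd + 117.
This gives settling = -36*valve_cmd + 388.
Solve -36*valve_cmd + 388 = 424: valve_cmd = (424 - 388) / -36 = -1.

valve_cmd = -1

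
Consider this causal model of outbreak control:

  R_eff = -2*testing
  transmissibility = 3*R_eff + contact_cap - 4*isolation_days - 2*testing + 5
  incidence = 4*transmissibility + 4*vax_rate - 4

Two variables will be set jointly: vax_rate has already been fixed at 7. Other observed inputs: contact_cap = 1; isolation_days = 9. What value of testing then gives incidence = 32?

With vax_rate held at 7:
Substituting into the transmissibility equation gives transmissibility = -8*testing - 30.
Substituting into the incidence equation gives incidence = -32*testing - 96.
Solve -32*testing - 96 = 32: testing = (32 + 96) / -32 = -4.

testing = -4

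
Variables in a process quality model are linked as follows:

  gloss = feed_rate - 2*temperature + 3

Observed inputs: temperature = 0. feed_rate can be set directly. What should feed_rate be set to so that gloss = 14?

Substituting into the gloss equation gives gloss = feed_rate + 3.
Solve feed_rate + 3 = 14: feed_rate = (14 - 3) / 1 = 11.

feed_rate = 11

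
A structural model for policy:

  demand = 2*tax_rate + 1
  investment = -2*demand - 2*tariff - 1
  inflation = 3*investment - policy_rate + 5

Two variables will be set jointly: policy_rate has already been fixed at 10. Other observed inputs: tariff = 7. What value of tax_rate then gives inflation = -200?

With policy_rate held at 10:
Substituting into the investment equation gives investment = -4*tax_rate - 17.
This gives inflation = -12*tax_rate - 56.
Solve -12*tax_rate - 56 = -200: tax_rate = (-200 + 56) / -12 = 12.

tax_rate = 12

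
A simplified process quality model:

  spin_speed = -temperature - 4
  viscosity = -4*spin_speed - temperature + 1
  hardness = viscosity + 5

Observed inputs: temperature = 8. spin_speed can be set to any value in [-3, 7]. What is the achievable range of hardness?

Intervening on spin_speed fixes its value directly, overriding its dependence on temperature.
Substituting into the viscosity equation gives viscosity = -4*spin_speed - 7.
Substituting into the hardness equation gives hardness = -4*spin_speed - 2.
Linear in spin_speed, so extremes are at the endpoints: spin_speed = -3 gives hardness = 10; spin_speed = 7 gives hardness = -30.

-30 to 10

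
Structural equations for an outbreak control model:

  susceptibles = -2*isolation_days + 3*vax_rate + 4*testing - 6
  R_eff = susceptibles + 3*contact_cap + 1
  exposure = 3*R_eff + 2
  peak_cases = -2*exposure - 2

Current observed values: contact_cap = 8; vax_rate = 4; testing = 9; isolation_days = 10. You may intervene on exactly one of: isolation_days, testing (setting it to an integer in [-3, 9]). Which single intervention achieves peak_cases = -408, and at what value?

Intervening on isolation_days: with other inputs at their observed values, peak_cases = 12*isolation_days - 408. Solving for -408 gives isolation_days = 0, within [-3, 9].
Intervening on testing: peak_cases = -24*testing - 72. Reaching -408 requires testing = 14, outside [-3, 9].

set isolation_days = 0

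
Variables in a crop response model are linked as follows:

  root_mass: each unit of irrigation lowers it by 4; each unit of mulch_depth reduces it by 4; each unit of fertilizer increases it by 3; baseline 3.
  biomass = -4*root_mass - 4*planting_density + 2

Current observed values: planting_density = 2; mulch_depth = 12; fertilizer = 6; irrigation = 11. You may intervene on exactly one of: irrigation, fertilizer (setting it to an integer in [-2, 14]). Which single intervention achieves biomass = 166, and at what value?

set irrigation = 4

Intervening on irrigation: with other inputs at their observed values, biomass = 16*irrigation + 102. Solving for 166 gives irrigation = 4, within [-2, 14].
Intervening on fertilizer: biomass = -12*fertilizer + 350. Reaching 166 requires fertilizer = 46/3, not an integer.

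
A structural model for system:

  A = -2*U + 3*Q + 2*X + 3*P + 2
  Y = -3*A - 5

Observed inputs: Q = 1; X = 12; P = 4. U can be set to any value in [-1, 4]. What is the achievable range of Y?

Substituting into the A equation gives A = -2*U + 41.
Substituting into the Y equation gives Y = 6*U - 128.
Linear in U, so extremes are at the endpoints: U = -1 gives Y = -134; U = 4 gives Y = -104.

-134 to -104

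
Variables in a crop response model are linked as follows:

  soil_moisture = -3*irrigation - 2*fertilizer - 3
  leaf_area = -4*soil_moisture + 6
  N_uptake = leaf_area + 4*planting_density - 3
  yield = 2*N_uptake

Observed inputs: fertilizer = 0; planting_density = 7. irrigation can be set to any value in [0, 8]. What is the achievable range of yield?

Substituting into the soil_moisture equation gives soil_moisture = -3*irrigation - 3.
Substituting into the leaf_area equation gives leaf_area = 12*irrigation + 18.
So N_uptake = 12*irrigation + 43.
Substituting into the yield equation gives yield = 24*irrigation + 86.
Linear in irrigation, so extremes are at the endpoints: irrigation = 0 gives yield = 86; irrigation = 8 gives yield = 278.

86 to 278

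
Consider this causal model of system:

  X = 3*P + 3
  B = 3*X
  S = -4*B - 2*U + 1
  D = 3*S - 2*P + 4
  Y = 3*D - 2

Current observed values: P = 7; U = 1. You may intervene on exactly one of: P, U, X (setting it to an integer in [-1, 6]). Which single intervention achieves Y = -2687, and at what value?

Intervening on P: Y = -330*P - 323. Reaching -2687 requires P = 394/55, not an integer.
Intervening on U: with other inputs at their observed values, Y = -18*U - 2615. Solving for -2687 gives U = 4, within [-1, 6].
Intervening on X: Y = -108*X - 41. Reaching -2687 requires X = 49/2, not an integer.

set U = 4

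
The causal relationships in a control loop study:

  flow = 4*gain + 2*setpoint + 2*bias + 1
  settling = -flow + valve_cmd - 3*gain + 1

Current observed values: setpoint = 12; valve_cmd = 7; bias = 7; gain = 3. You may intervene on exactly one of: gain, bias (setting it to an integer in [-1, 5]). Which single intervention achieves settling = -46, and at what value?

Intervening on gain: settling = -7*gain - 31. Reaching -46 requires gain = 15/7, not an integer.
Intervening on bias: with other inputs at their observed values, settling = -2*bias - 38. Solving for -46 gives bias = 4, within [-1, 5].

set bias = 4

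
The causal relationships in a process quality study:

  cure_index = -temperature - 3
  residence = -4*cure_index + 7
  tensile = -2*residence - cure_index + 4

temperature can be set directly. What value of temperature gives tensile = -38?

Substituting into the residence equation gives residence = 4*temperature + 19.
Substituting into the tensile equation gives tensile = -7*temperature - 31.
Solve -7*temperature - 31 = -38: temperature = (-38 + 31) / -7 = 1.

temperature = 1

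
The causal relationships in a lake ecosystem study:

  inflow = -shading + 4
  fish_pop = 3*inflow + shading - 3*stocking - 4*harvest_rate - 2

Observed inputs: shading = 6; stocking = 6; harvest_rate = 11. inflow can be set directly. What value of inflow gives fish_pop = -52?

Intervening on inflow fixes its value directly, overriding its dependence on shading.
Substituting into the fish_pop equation gives fish_pop = 3*inflow - 58.
Solve 3*inflow - 58 = -52: inflow = (-52 + 58) / 3 = 2.

inflow = 2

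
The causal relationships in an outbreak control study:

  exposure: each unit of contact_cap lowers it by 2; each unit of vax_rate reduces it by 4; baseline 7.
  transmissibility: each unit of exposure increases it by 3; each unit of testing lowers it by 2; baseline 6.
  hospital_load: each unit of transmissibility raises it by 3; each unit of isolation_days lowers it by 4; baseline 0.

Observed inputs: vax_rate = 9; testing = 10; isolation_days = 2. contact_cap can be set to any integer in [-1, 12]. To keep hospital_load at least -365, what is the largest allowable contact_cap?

contact_cap = 3

Substituting into the exposure equation gives exposure = -2*contact_cap - 29.
Substituting into the transmissibility equation gives transmissibility = -6*contact_cap - 101.
Substituting into the hospital_load equation gives hospital_load = -18*contact_cap - 311.
Require -18*contact_cap - 311 ≥ -365, so contact_cap ≤ 3.
The largest integer in [-1, 12] satisfying this is 3.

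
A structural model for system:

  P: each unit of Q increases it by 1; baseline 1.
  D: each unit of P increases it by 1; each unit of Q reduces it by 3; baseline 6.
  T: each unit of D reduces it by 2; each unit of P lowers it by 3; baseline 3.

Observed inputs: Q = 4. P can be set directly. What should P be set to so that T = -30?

Intervening on P fixes its value directly, overriding its dependence on Q.
Substituting into the D equation gives D = P - 6.
Substituting into the T equation gives T = -5*P + 15.
Solve -5*P + 15 = -30: P = (-30 - 15) / -5 = 9.

P = 9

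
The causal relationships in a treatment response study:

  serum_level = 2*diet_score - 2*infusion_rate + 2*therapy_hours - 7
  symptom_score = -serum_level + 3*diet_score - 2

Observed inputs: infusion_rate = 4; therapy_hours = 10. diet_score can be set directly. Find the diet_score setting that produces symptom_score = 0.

Substituting into the serum_level equation gives serum_level = 2*diet_score + 5.
Substituting into the symptom_score equation gives symptom_score = diet_score - 7.
Solve diet_score - 7 = 0: diet_score = (0 + 7) / 1 = 7.

diet_score = 7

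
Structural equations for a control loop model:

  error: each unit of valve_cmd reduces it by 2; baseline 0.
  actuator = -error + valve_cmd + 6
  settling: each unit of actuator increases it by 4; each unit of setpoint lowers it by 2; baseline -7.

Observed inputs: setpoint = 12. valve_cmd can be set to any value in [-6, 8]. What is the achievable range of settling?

-79 to 89

Substituting into the actuator equation gives actuator = 3*valve_cmd + 6.
Substituting into the settling equation gives settling = 12*valve_cmd - 7.
Linear in valve_cmd, so extremes are at the endpoints: valve_cmd = -6 gives settling = -79; valve_cmd = 8 gives settling = 89.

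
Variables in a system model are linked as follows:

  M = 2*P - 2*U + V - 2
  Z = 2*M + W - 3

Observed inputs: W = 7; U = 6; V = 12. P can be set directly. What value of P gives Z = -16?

P = -4

Substituting into the M equation gives M = 2*P - 2.
Substituting into the Z equation gives Z = 4*P.
Solve 4*P = -16: P = -16 / 4 = -4.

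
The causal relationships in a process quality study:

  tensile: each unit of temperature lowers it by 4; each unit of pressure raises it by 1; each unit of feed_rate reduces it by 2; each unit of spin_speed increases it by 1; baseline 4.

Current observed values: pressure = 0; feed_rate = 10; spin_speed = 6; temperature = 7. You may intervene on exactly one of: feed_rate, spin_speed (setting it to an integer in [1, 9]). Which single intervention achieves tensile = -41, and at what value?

set spin_speed = 3

Intervening on feed_rate: tensile = -2*feed_rate - 18. Reaching -41 requires feed_rate = 23/2, not an integer.
Intervening on spin_speed: with other inputs at their observed values, tensile = spin_speed - 44. Solving for -41 gives spin_speed = 3, within [1, 9].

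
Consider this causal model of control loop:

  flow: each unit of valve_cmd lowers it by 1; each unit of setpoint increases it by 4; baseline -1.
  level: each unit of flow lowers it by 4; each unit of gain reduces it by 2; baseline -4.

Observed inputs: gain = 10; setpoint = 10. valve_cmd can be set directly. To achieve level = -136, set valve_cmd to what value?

Substituting into the flow equation gives flow = -valve_cmd + 39.
Substituting into the level equation gives level = 4*valve_cmd - 180.
Solve 4*valve_cmd - 180 = -136: valve_cmd = (-136 + 180) / 4 = 11.

valve_cmd = 11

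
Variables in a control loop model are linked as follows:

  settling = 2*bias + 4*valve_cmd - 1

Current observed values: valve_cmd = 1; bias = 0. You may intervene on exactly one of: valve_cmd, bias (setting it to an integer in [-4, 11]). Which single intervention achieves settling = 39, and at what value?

set valve_cmd = 10

Intervening on valve_cmd: with other inputs at their observed values, settling = 4*valve_cmd - 1. Solving for 39 gives valve_cmd = 10, within [-4, 11].
Intervening on bias: settling = 2*bias + 3. Reaching 39 requires bias = 18, outside [-4, 11].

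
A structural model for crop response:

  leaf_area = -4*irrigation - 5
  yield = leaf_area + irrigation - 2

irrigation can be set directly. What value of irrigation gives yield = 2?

Substituting into the yield equation gives yield = -3*irrigation - 7.
Solve -3*irrigation - 7 = 2: irrigation = (2 + 7) / -3 = -3.

irrigation = -3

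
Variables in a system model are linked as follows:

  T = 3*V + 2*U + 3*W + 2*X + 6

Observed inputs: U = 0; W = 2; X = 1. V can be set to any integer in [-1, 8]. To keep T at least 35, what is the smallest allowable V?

V = 7

Substituting into the T equation gives T = 3*V + 14.
Require 3*V + 14 ≥ 35, so V ≥ 7.
The smallest integer in [-1, 8] satisfying this is 7.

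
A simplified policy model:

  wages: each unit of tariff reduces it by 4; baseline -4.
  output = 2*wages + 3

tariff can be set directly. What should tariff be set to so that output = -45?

Substituting into the output equation gives output = -8*tariff - 5.
Solve -8*tariff - 5 = -45: tariff = (-45 + 5) / -8 = 5.

tariff = 5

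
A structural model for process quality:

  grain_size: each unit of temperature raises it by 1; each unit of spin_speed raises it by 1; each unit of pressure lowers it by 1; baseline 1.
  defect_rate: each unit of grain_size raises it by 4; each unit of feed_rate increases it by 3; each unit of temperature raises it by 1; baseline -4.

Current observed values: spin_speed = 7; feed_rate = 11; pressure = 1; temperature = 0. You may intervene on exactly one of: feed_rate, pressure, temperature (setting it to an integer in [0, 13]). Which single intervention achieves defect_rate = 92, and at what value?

Intervening on feed_rate: defect_rate = 3*feed_rate + 24. Reaching 92 requires feed_rate = 68/3, not an integer.
Intervening on pressure: defect_rate = -4*pressure + 61. Reaching 92 requires pressure = -31/4, not an integer.
Intervening on temperature: with other inputs at their observed values, defect_rate = 5*temperature + 57. Solving for 92 gives temperature = 7, within [0, 13].

set temperature = 7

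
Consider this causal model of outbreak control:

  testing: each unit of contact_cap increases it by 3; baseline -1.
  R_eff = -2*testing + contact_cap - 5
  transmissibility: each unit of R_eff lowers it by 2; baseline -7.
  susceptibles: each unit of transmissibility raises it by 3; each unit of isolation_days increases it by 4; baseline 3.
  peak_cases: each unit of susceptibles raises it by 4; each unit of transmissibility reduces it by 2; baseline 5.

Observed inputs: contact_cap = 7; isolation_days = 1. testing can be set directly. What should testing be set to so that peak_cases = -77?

testing = 0

Intervening on testing fixes its value directly, overriding its dependence on contact_cap.
Substituting into the R_eff equation gives R_eff = -2*testing + 2.
So transmissibility = 4*testing - 11.
susceptibles becomes 12*testing - 26.
Substituting into the peak_cases equation gives peak_cases = 40*testing - 77.
Solve 40*testing - 77 = -77: testing = (-77 + 77) / 40 = 0.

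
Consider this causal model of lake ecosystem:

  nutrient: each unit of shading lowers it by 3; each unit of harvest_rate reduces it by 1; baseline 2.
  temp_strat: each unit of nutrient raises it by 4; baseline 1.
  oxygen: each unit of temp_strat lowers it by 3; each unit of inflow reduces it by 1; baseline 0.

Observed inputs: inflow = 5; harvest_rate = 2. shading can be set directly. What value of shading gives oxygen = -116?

shading = -3

Substituting into the nutrient equation gives nutrient = -3*shading.
Substituting into the temp_strat equation gives temp_strat = -12*shading + 1.
oxygen becomes 36*shading - 8.
Solve 36*shading - 8 = -116: shading = (-116 + 8) / 36 = -3.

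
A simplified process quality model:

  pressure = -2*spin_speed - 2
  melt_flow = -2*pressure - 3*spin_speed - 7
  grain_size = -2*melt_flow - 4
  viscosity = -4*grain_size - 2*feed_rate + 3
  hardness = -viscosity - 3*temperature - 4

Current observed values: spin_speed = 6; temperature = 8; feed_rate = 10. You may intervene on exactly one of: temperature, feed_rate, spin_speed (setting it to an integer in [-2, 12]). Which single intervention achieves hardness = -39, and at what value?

set temperature = 4

Intervening on temperature: with other inputs at their observed values, hardness = -3*temperature - 27. Solving for -39 gives temperature = 4, within [-2, 12].
Intervening on feed_rate: hardness = 2*feed_rate - 71. Reaching -39 requires feed_rate = 16, outside [-2, 12].
Intervening on spin_speed: hardness = -8*spin_speed - 3. Reaching -39 requires spin_speed = 9/2, not an integer.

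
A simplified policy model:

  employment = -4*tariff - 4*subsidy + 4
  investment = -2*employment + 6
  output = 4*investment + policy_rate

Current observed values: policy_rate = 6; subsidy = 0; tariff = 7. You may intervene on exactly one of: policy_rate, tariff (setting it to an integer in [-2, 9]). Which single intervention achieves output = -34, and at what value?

set tariff = -1

Intervening on policy_rate: output = policy_rate + 216. Reaching -34 requires policy_rate = -250, outside [-2, 9].
Intervening on tariff: with other inputs at their observed values, output = 32*tariff - 2. Solving for -34 gives tariff = -1, within [-2, 9].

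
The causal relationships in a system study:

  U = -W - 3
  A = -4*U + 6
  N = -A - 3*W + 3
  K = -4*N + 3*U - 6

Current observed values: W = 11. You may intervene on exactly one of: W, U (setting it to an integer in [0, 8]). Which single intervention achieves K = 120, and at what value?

Intervening on W: with other inputs at their observed values, K = 25*W + 45. Solving for 120 gives W = 3, within [0, 8].
Intervening on U: K = -13*U + 138. Reaching 120 requires U = 18/13, not an integer.

set W = 3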